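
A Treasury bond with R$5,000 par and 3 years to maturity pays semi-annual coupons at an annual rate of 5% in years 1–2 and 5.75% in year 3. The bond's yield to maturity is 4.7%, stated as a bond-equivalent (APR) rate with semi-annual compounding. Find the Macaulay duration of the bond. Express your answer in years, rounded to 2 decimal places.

Periodic yield y = 0.0235. Discount each cash flow and weight by its period:
  t   CF        PV=CF/(1+0.0235)^t    t·PV
  1       125.00       122.1299       122.1299
  2       125.00       119.3258       238.6516
  3       125.00       116.5860       349.7581
  4       125.00       113.9092       455.6366
  5       143.75       127.9878       639.9391
  6     5,143.75     4,474.5851    26,847.5105
  Σ                  5,074.5238    28,653.6258
Price P = Σ PV = 5,074.5238.
Macaulay duration = Σ(t·PV) / P = 28,653.6258 / 5,074.5238 = 5.64656 half-year periods.
In years: 5.64656 / 2 = 2.82328 years.

2.82 years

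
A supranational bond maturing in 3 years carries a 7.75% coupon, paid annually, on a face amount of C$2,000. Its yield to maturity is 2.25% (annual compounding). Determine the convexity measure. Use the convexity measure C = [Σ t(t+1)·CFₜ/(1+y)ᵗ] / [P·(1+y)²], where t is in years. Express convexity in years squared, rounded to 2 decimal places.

10.48

With y = 0.0225:
  t   CF        PV=CF/(1+0.0225)^t    t·PV        t(t+1)·PV
  1       155.00       151.5892       151.5892         303.1785
  2       155.00       148.2535       296.5071         889.5212
  3     2,155.00     2,015.8459     6,047.5376      24,190.1505
  Σ                  2,315.6887     6,495.6339      25,382.8502
P = 2,315.6887.
Convexity = Σ t(t+1)·PV / [P·(1+y)²] = 25,382.8502 / (2,315.6887 × 1.045506) = 10.48416.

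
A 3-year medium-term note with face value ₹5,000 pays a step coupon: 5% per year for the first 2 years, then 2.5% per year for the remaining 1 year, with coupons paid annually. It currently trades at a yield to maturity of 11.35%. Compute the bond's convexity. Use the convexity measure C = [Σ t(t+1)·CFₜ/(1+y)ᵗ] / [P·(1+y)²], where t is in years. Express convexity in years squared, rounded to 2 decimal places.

With y = 0.1135:
  t   CF        PV=CF/(1+0.1135)^t    t·PV        t(t+1)·PV
  1       250.00       224.5173       224.5173         449.0346
  2       250.00       201.6321       403.2641       1,209.7923
  3     5,125.00     3,712.1302    11,136.3907      44,545.5629
  Σ                  4,138.2796    11,764.1721      46,204.3898
P = 4,138.2796.
Convexity = Σ t(t+1)·PV / [P·(1+y)²] = 46,204.3898 / (4,138.2796 × 1.239882) = 9.00498.

9.00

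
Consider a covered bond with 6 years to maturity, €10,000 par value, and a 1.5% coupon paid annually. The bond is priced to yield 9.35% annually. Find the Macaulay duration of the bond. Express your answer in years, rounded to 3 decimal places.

Periodic yield y = 0.0935. Discount each cash flow and weight by its year:
  t   CF        PV=CF/(1+0.0935)^t    t·PV
  1       150.00       137.1742       137.1742
  2       150.00       125.4451       250.8902
  3       150.00       114.7189       344.1566
  4       150.00       104.9098       419.6392
  5       150.00        95.9395       479.6974
  6    10,150.00     5,936.8123    35,620.8738
  Σ                  6,514.9998    37,252.4314
Price P = Σ PV = 6,514.9998.
Macaulay duration = Σ(t·PV) / P = 37,252.4314 / 6,514.9998 = 5.71795 years.

5.718 years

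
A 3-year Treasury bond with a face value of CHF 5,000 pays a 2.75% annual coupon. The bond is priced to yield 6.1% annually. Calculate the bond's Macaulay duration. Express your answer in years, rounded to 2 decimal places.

2.92 years

Periodic yield y = 0.061. Discount each cash flow and weight by its year:
  t   CF        PV=CF/(1+0.061)^t    t·PV
  1       137.50       129.5947       129.5947
  2       137.50       122.1439       244.2879
  3     5,137.50     4,301.3589    12,904.0768
  Σ                  4,553.0976    13,277.9594
Price P = Σ PV = 4,553.0976.
Macaulay duration = Σ(t·PV) / P = 13,277.9594 / 4,553.0976 = 2.91625 years.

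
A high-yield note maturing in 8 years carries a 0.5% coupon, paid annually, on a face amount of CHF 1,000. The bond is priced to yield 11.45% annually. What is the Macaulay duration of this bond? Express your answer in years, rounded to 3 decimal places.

7.769 years

Periodic yield y = 0.1145. Discount each cash flow and weight by its year:
  t   CF        PV=CF/(1+0.1145)^t    t·PV
  1         5.00         4.4863         4.4863
  2         5.00         4.0254         8.0508
  3         5.00         3.6119        10.8356
  4         5.00         3.2408        12.9631
  5         5.00         2.9078        14.5392
  6         5.00         2.6091        15.6546
  7         5.00         2.3410        16.3873
  8     1,005.00       422.2070     3,377.6564
  Σ                    445.4294     3,460.5732
Price P = Σ PV = 445.4294.
Macaulay duration = Σ(t·PV) / P = 3,460.5732 / 445.4294 = 7.76907 years.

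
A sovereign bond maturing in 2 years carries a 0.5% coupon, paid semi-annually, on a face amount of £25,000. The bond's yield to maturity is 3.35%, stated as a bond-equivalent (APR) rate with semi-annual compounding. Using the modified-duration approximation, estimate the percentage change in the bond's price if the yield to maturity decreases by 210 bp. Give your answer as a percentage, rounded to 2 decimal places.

+4.11%

Periodic yield y = 0.01675. Modified duration first:
  t   CF        PV=CF/(1+0.01675)^t    t·PV
  1        62.50        61.4704        61.4704
  2        62.50        60.4577       120.9154
  3        62.50        59.4617       178.3852
  4    25,062.50    23,451.3401    93,805.3605
  Σ                 23,632.7299    94,166.1315
P = 23,632.7299; D_Mac = 3.98456 half-year periods = 1.99228 yrs; D_mod = 1.99228/(1+0.01675) = 1.95946 yrs.
ΔP/P ≈ -D_mod · Δy = -1.95946 × (-0.021) = +0.041149 = +4.1149%.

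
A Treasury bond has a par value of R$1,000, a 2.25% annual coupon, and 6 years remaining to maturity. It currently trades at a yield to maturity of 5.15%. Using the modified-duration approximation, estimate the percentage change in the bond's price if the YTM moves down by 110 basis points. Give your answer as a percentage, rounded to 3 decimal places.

+5.908%

Periodic yield y = 0.0515. Modified duration first:
  t   CF        PV=CF/(1+0.0515)^t    t·PV
  1        22.50        21.3980        21.3980
  2        22.50        20.3500        40.7000
  3        22.50        19.3533        58.0599
  4        22.50        18.4054        73.6216
  5        22.50        17.5040        87.5198
  6     1,022.50       756.4978     4,538.9866
  Σ                    853.5084     4,820.2858
P = 853.5084; D_Mac = 5.64761 yrs; D_mod = 5.64761/(1+0.0515) = 5.37101 yrs.
ΔP/P ≈ -D_mod · Δy = -5.37101 × (-0.011) = +0.059081 = +5.9081%.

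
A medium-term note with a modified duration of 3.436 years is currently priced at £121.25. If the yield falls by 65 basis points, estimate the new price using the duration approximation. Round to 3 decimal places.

£123.958

Duration approximation: ΔP/P ≈ -D_mod · Δy = -3.436 × (-0.0065) = +0.022334.
New price ≈ 121.25 × (1 + 0.022334) = 123.9579975.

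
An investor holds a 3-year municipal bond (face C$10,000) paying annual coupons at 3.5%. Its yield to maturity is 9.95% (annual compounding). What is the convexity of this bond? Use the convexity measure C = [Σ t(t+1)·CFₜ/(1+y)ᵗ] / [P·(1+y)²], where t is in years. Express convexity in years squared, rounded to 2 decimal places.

With y = 0.0995:
  t   CF        PV=CF/(1+0.0995)^t    t·PV        t(t+1)·PV
  1       350.00       318.3265       318.3265         636.6530
  2       350.00       289.5193       579.0387       1,737.1160
  3    10,350.00     7,786.7216    23,360.1649      93,440.6594
  Σ                  8,394.5675    24,257.5300      95,814.4285
P = 8,394.5675.
Convexity = Σ t(t+1)·PV / [P·(1+y)²] = 95,814.4285 / (8,394.5675 × 1.208900) = 9.44152.

9.44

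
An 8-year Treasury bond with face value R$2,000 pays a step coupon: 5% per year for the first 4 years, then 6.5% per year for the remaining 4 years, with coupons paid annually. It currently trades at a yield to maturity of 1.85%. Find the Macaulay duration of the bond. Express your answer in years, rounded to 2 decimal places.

6.91 years

Periodic yield y = 0.0185. Discount each cash flow and weight by its year:
  t   CF        PV=CF/(1+0.0185)^t    t·PV
  1       100.00        98.1836        98.1836
  2       100.00        96.4002       192.8004
  3       100.00        94.6492       283.9476
  4       100.00        92.9300       371.7199
  5       130.00       118.6146       593.0731
  6       130.00       116.4601       698.7606
  7       130.00       114.3447       800.4130
  8     2,130.00     1,839.4642    14,715.7135
  Σ                  2,571.0466    17,754.6117
Price P = Σ PV = 2,571.0466.
Macaulay duration = Σ(t·PV) / P = 17,754.6117 / 2,571.0466 = 6.90560 years.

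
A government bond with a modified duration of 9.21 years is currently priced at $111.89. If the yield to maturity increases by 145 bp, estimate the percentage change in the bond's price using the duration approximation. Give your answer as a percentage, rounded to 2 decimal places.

Duration approximation: ΔP/P ≈ -D_mod · Δy = -9.21 × (+0.0145) = -0.133545.
As a percentage: -13.3545%.

-13.35%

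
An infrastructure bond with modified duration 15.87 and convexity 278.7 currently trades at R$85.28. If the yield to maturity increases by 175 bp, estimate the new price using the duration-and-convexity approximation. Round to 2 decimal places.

Duration effect: -D_mod·Δy = -15.87 × (+0.0175) = -0.277725
Convexity effect: ½·C·(Δy)² = 0.5 × 278.7 × (0.0175)² = +0.0426759375
ΔP/P ≈ -0.277725 + 0.0426759375 = -0.2350490625
New price ≈ 85.28 × (1 - 0.2350490625) = 65.23501595.

R$65.24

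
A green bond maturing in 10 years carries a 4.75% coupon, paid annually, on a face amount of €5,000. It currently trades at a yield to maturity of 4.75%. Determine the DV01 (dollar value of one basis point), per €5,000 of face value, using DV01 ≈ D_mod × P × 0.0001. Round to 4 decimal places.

€3.9082

Periodic yield y = 0.0475.
  t   CF        PV=CF/(1+0.0475)^t    t·PV
  1       237.50       226.7303       226.7303
  2       237.50       216.4490       432.8980
  3       237.50       206.6339       619.9016
  4       237.50       197.2638       789.0554
  5       237.50       188.3187       941.5935
  6       237.50       179.7792     1,078.6752
  7       237.50       171.6269     1,201.3884
  8       237.50       163.8443     1,310.7545
  9       237.50       156.4146     1,407.7315
  10    5,237.50     3,292.9393    32,929.3926
  Σ                  5,000.0000    40,938.1209
P = 5,000.0000; D_Mac = 8.18762 yrs; D_mod = 7.81635 yrs.
DV01 ≈ 7.81635 × 5,000.0000 × 0.0001 = 3.908174.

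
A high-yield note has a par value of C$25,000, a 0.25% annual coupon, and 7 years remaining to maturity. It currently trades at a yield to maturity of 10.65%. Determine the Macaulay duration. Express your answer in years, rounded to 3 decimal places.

Periodic yield y = 0.1065. Discount each cash flow and weight by its year:
  t   CF        PV=CF/(1+0.1065)^t    t·PV
  1        62.50        56.4844        56.4844
  2        62.50        51.0478       102.0956
  3        62.50        46.1345       138.4035
  4        62.50        41.6941       166.7763
  5        62.50        37.6810       188.4052
  6        62.50        34.0543       204.3256
  7    25,062.50    12,341.4010    86,389.8067
  Σ                 12,608.4971    87,246.2973
Price P = Σ PV = 12,608.4971.
Macaulay duration = Σ(t·PV) / P = 87,246.2973 / 12,608.4971 = 6.91964 years.

6.920 years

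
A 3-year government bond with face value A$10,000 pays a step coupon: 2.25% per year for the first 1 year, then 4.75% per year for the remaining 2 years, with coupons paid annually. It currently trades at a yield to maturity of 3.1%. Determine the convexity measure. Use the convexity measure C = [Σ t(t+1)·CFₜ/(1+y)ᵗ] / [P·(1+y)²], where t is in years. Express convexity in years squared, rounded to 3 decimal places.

10.842

With y = 0.031:
  t   CF        PV=CF/(1+0.031)^t    t·PV        t(t+1)·PV
  1       225.00       218.2347       218.2347         436.4694
  2       475.00       446.8649       893.7299       2,681.1896
  3    10,475.00     9,558.2423    28,674.7269     114,698.9076
  Σ                 10,223.3420    29,786.6915     117,816.5667
P = 10,223.3420.
Convexity = Σ t(t+1)·PV / [P·(1+y)²] = 117,816.5667 / (10,223.3420 × 1.062961) = 10.84167.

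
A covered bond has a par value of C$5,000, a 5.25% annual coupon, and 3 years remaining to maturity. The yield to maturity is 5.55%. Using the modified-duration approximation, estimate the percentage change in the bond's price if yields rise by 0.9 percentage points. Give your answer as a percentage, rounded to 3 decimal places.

-2.432%

Periodic yield y = 0.0555. Modified duration first:
  t   CF        PV=CF/(1+0.0555)^t    t·PV
  1       262.50       248.6973       248.6973
  2       262.50       235.6204       471.2407
  3     5,262.50     4,475.2510    13,425.7529
  Σ                  4,959.5686    14,145.6910
P = 4,959.5686; D_Mac = 2.85220 yrs; D_mod = 2.85220/(1+0.0555) = 2.70223 yrs.
ΔP/P ≈ -D_mod · Δy = -2.70223 × (+0.009) = -0.024320 = -2.4320%.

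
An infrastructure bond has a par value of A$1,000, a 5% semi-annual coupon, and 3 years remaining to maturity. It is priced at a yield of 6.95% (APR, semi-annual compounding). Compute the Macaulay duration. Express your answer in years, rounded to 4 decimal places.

2.8172 years

Periodic yield y = 0.03475. Discount each cash flow and weight by its period:
  t   CF        PV=CF/(1+0.03475)^t    t·PV
  1        25.00        24.1604        24.1604
  2        25.00        23.3490        46.6981
  3        25.00        22.5649        67.6947
  4        25.00        21.8071        87.2285
  5        25.00        21.0748       105.3738
  6     1,025.00       835.0476     5,010.2859
  Σ                    948.0039     5,341.4414
Price P = Σ PV = 948.0039.
Macaulay duration = Σ(t·PV) / P = 5,341.4414 / 948.0039 = 5.63441 half-year periods.
In years: 5.63441 / 2 = 2.81720 years.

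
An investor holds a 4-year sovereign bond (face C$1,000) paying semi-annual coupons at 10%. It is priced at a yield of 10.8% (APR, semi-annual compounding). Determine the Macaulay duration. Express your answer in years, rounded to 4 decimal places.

3.3841 years

Periodic yield y = 0.054. Discount each cash flow and weight by its period:
  t   CF        PV=CF/(1+0.054)^t    t·PV
  1        50.00        47.4383        47.4383
  2        50.00        45.0079        90.0158
  3        50.00        42.7020       128.1060
  4        50.00        40.5142       162.0569
  5        50.00        38.4385       192.1927
  6        50.00        36.4692       218.8153
  7        50.00        34.6008       242.2054
  8     1,050.00       689.3891     5,515.1128
  Σ                    974.5601     6,595.9432
Price P = Σ PV = 974.5601.
Macaulay duration = Σ(t·PV) / P = 6,595.9432 / 974.5601 = 6.76812 half-year periods.
In years: 6.76812 / 2 = 3.38406 years.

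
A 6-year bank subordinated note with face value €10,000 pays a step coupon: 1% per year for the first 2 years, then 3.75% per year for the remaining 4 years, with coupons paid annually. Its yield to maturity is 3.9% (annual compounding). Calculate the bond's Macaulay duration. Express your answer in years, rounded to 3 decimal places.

Periodic yield y = 0.039. Discount each cash flow and weight by its year:
  t   CF        PV=CF/(1+0.039)^t    t·PV
  1       100.00        96.2464        96.2464
  2       100.00        92.6337       185.2674
  3       375.00       334.3371     1,003.0114
  4       375.00       321.7874     1,287.1497
  5       375.00       309.7088     1,548.5439
  6    10,375.00     8,246.9777    49,481.8662
  Σ                  9,401.6911    53,602.0850
Price P = Σ PV = 9,401.6911.
Macaulay duration = Σ(t·PV) / P = 53,602.0850 / 9,401.6911 = 5.70132 years.

5.701 years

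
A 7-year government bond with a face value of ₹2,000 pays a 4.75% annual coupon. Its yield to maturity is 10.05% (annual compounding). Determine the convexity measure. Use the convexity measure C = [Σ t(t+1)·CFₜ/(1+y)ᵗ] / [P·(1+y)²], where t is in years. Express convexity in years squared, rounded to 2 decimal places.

With y = 0.1005:
  t   CF        PV=CF/(1+0.1005)^t    t·PV        t(t+1)·PV
  1        95.00        86.3244        86.3244         172.6488
  2        95.00        78.4411       156.8821         470.6464
  3        95.00        71.2777       213.8330         855.3320
  4        95.00        64.7684       259.0737       1,295.3687
  5        95.00        58.8536       294.2682       1,765.6094
  6        95.00        53.4790       320.8740       2,246.1182
  7     2,095.00     1,071.6518     7,501.5626      60,012.5010
  Σ                  1,484.7960     8,832.8182      66,818.2245
P = 1,484.7960.
Convexity = Σ t(t+1)·PV / [P·(1+y)²] = 66,818.2245 / (1,484.7960 × 1.211100) = 37.15763.

37.16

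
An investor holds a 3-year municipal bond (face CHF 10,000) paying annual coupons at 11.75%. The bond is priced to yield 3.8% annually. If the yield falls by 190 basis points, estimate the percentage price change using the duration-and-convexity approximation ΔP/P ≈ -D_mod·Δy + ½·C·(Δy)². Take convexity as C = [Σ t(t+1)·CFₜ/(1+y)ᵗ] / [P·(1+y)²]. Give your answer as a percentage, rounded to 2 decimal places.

With y = 0.038:
  t   CF        PV=CF/(1+0.038)^t    t·PV        t(t+1)·PV
  1     1,175.00     1,131.9846     1,131.9846       2,263.9692
  2     1,175.00     1,090.5439     2,181.0878       6,543.2635
  3    11,175.00     9,992.0701    29,976.2102     119,904.8409
  Σ                 12,214.5986    33,289.2827     128,712.0736
P = 12,214.5986; D_Mac = 2.72537 yrs; D_mod = 2.62560 yrs; C = 9.78015.
Duration effect: -2.62560 × (-0.019) = +0.049886
Convexity effect: 0.5 × 9.78015 × (-0.019)² = +0.0017653
ΔP/P ≈ +0.049886 + 0.0017653 = +0.051652 = +5.1652%.

+5.17%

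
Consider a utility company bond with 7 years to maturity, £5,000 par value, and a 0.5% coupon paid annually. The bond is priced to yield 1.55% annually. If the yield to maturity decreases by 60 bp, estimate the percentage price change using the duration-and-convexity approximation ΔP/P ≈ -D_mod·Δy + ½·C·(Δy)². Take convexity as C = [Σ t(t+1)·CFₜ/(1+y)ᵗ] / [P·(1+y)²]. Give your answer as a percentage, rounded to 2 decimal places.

With y = 0.0155:
  t   CF        PV=CF/(1+0.0155)^t    t·PV        t(t+1)·PV
  1        25.00        24.6184        24.6184          49.2368
  2        25.00        24.2427        48.4853         145.4559
  3        25.00        23.8726        71.6179         286.4715
  4        25.00        23.5082        94.0330         470.1650
  5        25.00        23.1494       115.7472         694.4830
  6        25.00        22.7961       136.7766         957.4360
  7     5,025.00     4,512.0777    31,584.5441     252,676.3524
  Σ                  4,654.2652    32,075.8224     255,279.6007
P = 4,654.2652; D_Mac = 6.89170 yrs; D_mod = 6.78651 yrs; C = 53.18696.
Duration effect: -6.78651 × (-0.006) = +0.040719
Convexity effect: 0.5 × 53.18696 × (-0.006)² = +0.0009574
ΔP/P ≈ +0.040719 + 0.0009574 = +0.041676 = +4.1676%.

+4.17%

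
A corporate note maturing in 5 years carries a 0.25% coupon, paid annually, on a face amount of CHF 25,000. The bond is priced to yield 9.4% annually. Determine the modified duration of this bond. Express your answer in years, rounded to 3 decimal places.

4.541 years

Periodic yield y = 0.094. First find Macaulay duration:
  t   CF        PV=CF/(1+0.094)^t    t·PV
  1        62.50        57.1298        57.1298
  2        62.50        52.2210       104.4420
  3        62.50        47.7340       143.2021
  4        62.50        43.6326       174.5303
  5    25,062.50    15,993.2888    79,966.4441
  Σ                 16,194.0062    80,445.7482
P = 16,194.0062; Macaulay duration = 80,445.7482 / 16,194.0062 = 4.96762 years.
Modified duration = D_Mac / (1 + y) = 4.96762 / 1.094 = 4.54079 years.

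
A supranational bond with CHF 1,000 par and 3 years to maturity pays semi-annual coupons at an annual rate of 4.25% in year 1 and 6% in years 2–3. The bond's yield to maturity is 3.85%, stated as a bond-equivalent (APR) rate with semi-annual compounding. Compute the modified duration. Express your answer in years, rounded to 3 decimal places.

2.777 years

Periodic yield y = 0.01925. First find Macaulay duration:
  t   CF        PV=CF/(1+0.01925)^t    t·PV
  1        21.25        20.8487        20.8487
  2        21.25        20.4549        40.9098
  3        30.00        28.3321        84.9964
  4        30.00        27.7970       111.1881
  5        30.00        27.2720       136.3602
  6     1,030.00       918.6560     5,511.9358
  Σ                  1,043.3607     5,906.2390
P = 1,043.3607; Macaulay duration = 5,906.2390 / 1,043.3607 = 5.66078 half-year periods = 2.83039 years.
Modified duration = D_Mac / (1 + y) = 2.83039 / 1.01925 = 2.77694 years.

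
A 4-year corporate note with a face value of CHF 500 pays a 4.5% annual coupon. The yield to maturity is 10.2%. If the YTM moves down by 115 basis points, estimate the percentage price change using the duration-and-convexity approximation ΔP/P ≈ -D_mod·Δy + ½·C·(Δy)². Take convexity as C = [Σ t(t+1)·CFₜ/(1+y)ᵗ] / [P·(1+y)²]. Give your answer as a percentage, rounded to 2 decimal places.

+3.98%

With y = 0.102:
  t   CF        PV=CF/(1+0.102)^t    t·PV        t(t+1)·PV
  1        22.50        20.4174        20.4174          40.8348
  2        22.50        18.5276        37.0552         111.1656
  3        22.50        16.8127        50.4381         201.7525
  4       522.50       354.2908     1,417.1633       7,085.8167
  Σ                    410.0486     1,525.0741       7,439.5697
P = 410.0486; D_Mac = 3.71925 yrs; D_mod = 3.37500 yrs; C = 14.93996.
Duration effect: -3.37500 × (-0.0115) = +0.038813
Convexity effect: 0.5 × 14.93996 × (-0.0115)² = +0.0009879
ΔP/P ≈ +0.038813 + 0.0009879 = +0.039800 = +3.9800%.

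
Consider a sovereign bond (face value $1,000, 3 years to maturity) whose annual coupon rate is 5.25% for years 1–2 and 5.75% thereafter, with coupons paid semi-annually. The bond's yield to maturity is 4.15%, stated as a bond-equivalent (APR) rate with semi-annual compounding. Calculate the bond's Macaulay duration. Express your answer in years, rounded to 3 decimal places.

Periodic yield y = 0.02075. Discount each cash flow and weight by its period:
  t   CF        PV=CF/(1+0.02075)^t    t·PV
  1        26.25        25.7164        25.7164
  2        26.25        25.1936        50.3872
  3        26.25        24.6815        74.0444
  4        26.25        24.1797        96.7190
  5        28.75        25.9442       129.7212
  6     1,028.75       909.4808     5,456.8846
  Σ                  1,035.1962     5,833.4728
Price P = Σ PV = 1,035.1962.
Macaulay duration = Σ(t·PV) / P = 5,833.4728 / 1,035.1962 = 5.63514 half-year periods.
In years: 5.63514 / 2 = 2.81757 years.

2.818 years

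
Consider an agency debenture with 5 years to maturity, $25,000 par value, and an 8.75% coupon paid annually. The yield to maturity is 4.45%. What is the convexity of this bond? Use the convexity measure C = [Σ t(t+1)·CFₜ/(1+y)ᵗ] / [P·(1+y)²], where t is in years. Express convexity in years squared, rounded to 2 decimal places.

With y = 0.0445:
  t   CF        PV=CF/(1+0.0445)^t    t·PV        t(t+1)·PV
  1     2,187.50     2,094.3035     2,094.3035       4,188.6070
  2     2,187.50     2,005.0775     4,010.1551      12,030.4653
  3     2,187.50     1,919.6530     5,758.9590      23,035.8358
  4     2,187.50     1,837.8679     7,351.4715      36,757.3573
  5    27,187.50    21,868.9057   109,344.5287     656,067.1723
  Σ                 29,725.8076   128,559.4177     732,079.4377
P = 29,725.8076.
Convexity = Σ t(t+1)·PV / [P·(1+y)²] = 732,079.4377 / (29,725.8076 × 1.090980) = 22.57396.

22.57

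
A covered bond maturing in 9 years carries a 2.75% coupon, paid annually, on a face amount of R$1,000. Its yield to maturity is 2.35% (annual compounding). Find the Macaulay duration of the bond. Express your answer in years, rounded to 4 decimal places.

Periodic yield y = 0.0235. Discount each cash flow and weight by its year:
  t   CF        PV=CF/(1+0.0235)^t    t·PV
  1        27.50        26.8686        26.8686
  2        27.50        26.2517        52.5033
  3        27.50        25.6489        76.9468
  4        27.50        25.0600       100.2401
  5        27.50        24.4846       122.4231
  6        27.50        23.9224       143.5347
  7        27.50        23.3732       163.6122
  8        27.50        22.8365       182.6922
  9     1,027.50       833.6643     7,502.9788
  Σ                  1,032.1103     8,371.7997
Price P = Σ PV = 1,032.1103.
Macaulay duration = Σ(t·PV) / P = 8,371.7997 / 1,032.1103 = 8.11134 years.

8.1113 years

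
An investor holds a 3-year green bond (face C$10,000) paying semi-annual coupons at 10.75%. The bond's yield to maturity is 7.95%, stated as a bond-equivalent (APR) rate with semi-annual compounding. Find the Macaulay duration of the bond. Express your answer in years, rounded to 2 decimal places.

2.66 years

Periodic yield y = 0.03975. Discount each cash flow and weight by its period:
  t   CF        PV=CF/(1+0.03975)^t    t·PV
  1       537.50       516.9512       516.9512
  2       537.50       497.1880       994.3759
  3       537.50       478.1803     1,434.5409
  4       537.50       459.8993     1,839.5972
  5       537.50       442.3172     2,211.5860
  6    10,537.50     8,339.9609    50,039.7653
  Σ                 10,734.4968    57,036.8165
Price P = Σ PV = 10,734.4968.
Macaulay duration = Σ(t·PV) / P = 57,036.8165 / 10,734.4968 = 5.31341 half-year periods.
In years: 5.31341 / 2 = 2.65671 years.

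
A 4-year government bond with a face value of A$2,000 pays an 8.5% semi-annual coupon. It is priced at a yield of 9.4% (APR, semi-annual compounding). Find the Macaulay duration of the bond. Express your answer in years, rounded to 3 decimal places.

Periodic yield y = 0.047. Discount each cash flow and weight by its period:
  t   CF        PV=CF/(1+0.047)^t    t·PV
  1        85.00        81.1843        81.1843
  2        85.00        77.5400       155.0799
  3        85.00        74.0592       222.1775
  4        85.00        70.7346       282.9386
  5        85.00        67.5594       337.7968
  6        85.00        64.5266       387.1596
  7        85.00        61.6300       431.4100
  8     2,085.00     1,443.8850    11,551.0800
  Σ                  1,941.1191    13,448.8268
Price P = Σ PV = 1,941.1191.
Macaulay duration = Σ(t·PV) / P = 13,448.8268 / 1,941.1191 = 6.92839 half-year periods.
In years: 6.92839 / 2 = 3.46419 years.

3.464 years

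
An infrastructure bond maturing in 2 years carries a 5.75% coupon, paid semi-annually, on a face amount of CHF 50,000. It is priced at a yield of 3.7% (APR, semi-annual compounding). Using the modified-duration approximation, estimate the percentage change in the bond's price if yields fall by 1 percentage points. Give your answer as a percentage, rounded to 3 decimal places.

Periodic yield y = 0.0185. Modified duration first:
  t   CF        PV=CF/(1+0.0185)^t    t·PV
  1     1,437.50     1,411.3893     1,411.3893
  2     1,437.50     1,385.7529     2,771.5057
  3     1,437.50     1,360.5821     4,081.7463
  4    51,437.50    47,800.8610   191,203.4440
  Σ                 51,958.5853   199,468.0853
P = 51,958.5853; D_Mac = 3.83898 half-year periods = 1.91949 yrs; D_mod = 1.91949/(1+0.0185) = 1.88463 yrs.
ΔP/P ≈ -D_mod · Δy = -1.88463 × (-0.01) = +0.018846 = +1.8846%.

+1.885%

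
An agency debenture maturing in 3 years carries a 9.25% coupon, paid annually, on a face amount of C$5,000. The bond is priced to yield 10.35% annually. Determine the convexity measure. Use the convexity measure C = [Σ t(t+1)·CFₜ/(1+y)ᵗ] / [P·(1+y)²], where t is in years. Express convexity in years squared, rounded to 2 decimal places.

With y = 0.1035:
  t   CF        PV=CF/(1+0.1035)^t    t·PV        t(t+1)·PV
  1       462.50       419.1210       419.1210         838.2420
  2       462.50       379.8106       759.6212       2,278.8635
  3     5,462.50     4,065.1300    12,195.3900      48,781.5599
  Σ                  4,864.0616    13,374.1321      51,898.6653
P = 4,864.0616.
Convexity = Σ t(t+1)·PV / [P·(1+y)²] = 51,898.6653 / (4,864.0616 × 1.217712) = 8.76219.

8.76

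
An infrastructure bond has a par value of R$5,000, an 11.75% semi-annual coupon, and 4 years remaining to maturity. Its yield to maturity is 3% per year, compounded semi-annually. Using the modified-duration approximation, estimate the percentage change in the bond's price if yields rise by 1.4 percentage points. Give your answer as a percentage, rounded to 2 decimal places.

Periodic yield y = 0.015. Modified duration first:
  t   CF        PV=CF/(1+0.015)^t    t·PV
  1       293.75       289.4089       289.4089
  2       293.75       285.1319       570.2638
  3       293.75       280.9181       842.7544
  4       293.75       276.7666     1,107.0665
  5       293.75       272.6765     1,363.3824
  6       293.75       268.6468     1,611.8806
  7       293.75       264.6766     1,852.7363
  8     5,293.75     4,699.3208    37,594.5661
  Σ                  6,637.5461    45,232.0589
P = 6,637.5461; D_Mac = 6.81458 half-year periods = 3.40729 yrs; D_mod = 3.40729/(1+0.015) = 3.35693 yrs.
ΔP/P ≈ -D_mod · Δy = -3.35693 × (+0.014) = -0.046997 = -4.6997%.

-4.70%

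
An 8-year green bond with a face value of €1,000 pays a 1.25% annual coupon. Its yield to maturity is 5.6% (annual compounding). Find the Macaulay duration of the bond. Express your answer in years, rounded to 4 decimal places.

7.5886 years

Periodic yield y = 0.056. Discount each cash flow and weight by its year:
  t   CF        PV=CF/(1+0.056)^t    t·PV
  1        12.50        11.8371        11.8371
  2        12.50        11.2094        22.4188
  3        12.50        10.6150        31.8449
  4        12.50        10.0520        40.2082
  5        12.50         9.5190        47.5949
  6        12.50         9.0142        54.0851
  7        12.50         8.5362        59.7531
  8     1,012.50       654.7623     5,238.0986
  Σ                    725.5452     5,505.8407
Price P = Σ PV = 725.5452.
Macaulay duration = Σ(t·PV) / P = 5,505.8407 / 725.5452 = 7.58856 years.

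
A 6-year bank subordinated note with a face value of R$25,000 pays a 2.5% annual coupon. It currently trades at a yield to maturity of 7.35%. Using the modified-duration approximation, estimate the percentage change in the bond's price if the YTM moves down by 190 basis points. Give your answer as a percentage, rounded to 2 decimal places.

Periodic yield y = 0.0735. Modified duration first:
  t   CF        PV=CF/(1+0.0735)^t    t·PV
  1       625.00       582.2077       582.2077
  2       625.00       542.3453     1,084.6907
  3       625.00       505.2122     1,515.6367
  4       625.00       470.6216     1,882.4863
  5       625.00       438.3992     2,191.9961
  6    25,625.00    16,743.7057   100,462.2341
  Σ                 19,282.4918   107,719.2516
P = 19,282.4918; D_Mac = 5.58638 yrs; D_mod = 5.58638/(1+0.0735) = 5.20389 yrs.
ΔP/P ≈ -D_mod · Δy = -5.20389 × (-0.019) = +0.098874 = +9.8874%.

+9.89%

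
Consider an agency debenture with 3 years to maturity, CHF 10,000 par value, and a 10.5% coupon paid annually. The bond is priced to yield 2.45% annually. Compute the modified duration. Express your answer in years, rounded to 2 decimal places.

2.69 years

Periodic yield y = 0.0245. First find Macaulay duration:
  t   CF        PV=CF/(1+0.0245)^t    t·PV
  1     1,050.00     1,024.8902     1,024.8902
  2     1,050.00     1,000.3809     2,000.7617
  3    11,050.00    10,276.0543    30,828.1629
  Σ                 12,301.3253    33,853.8148
P = 12,301.3253; Macaulay duration = 33,853.8148 / 12,301.3253 = 2.75205 years.
Modified duration = D_Mac / (1 + y) = 2.75205 / 1.0245 = 2.68623 years.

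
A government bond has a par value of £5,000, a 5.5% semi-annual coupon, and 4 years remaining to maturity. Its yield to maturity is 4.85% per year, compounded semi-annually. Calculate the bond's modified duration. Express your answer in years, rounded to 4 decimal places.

3.5632 years

Periodic yield y = 0.02425. First find Macaulay duration:
  t   CF        PV=CF/(1+0.02425)^t    t·PV
  1       137.50       134.2446       134.2446
  2       137.50       131.0662       262.1324
  3       137.50       127.9631       383.8893
  4       137.50       124.9335       499.7339
  5       137.50       121.9756       609.8778
  6       137.50       119.0877       714.5261
  7       137.50       116.2682       813.8773
  8     5,137.50     4,241.3494    33,930.7954
  Σ                  5,116.8882    37,349.0769
P = 5,116.8882; Macaulay duration = 37,349.0769 / 5,116.8882 = 7.29918 half-year periods = 3.64959 years.
Modified duration = D_Mac / (1 + y) = 3.64959 / 1.02425 = 3.56318 years.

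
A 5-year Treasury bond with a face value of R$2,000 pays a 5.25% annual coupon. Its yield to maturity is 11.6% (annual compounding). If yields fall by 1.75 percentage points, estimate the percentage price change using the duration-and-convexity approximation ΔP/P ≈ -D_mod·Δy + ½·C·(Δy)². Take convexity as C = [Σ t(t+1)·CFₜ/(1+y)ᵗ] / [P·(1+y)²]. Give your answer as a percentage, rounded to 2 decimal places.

+7.29%

With y = 0.116:
  t   CF        PV=CF/(1+0.116)^t    t·PV        t(t+1)·PV
  1       105.00        94.0860        94.0860         188.1720
  2       105.00        84.3065       168.6129         505.8388
  3       105.00        75.5434       226.6303         906.5212
  4       105.00        67.6912       270.7650       1,353.8250
  5     2,105.00     1,215.9931     6,079.9657      36,479.7944
  Σ                  1,537.6203     6,840.0600      39,434.1514
P = 1,537.6203; D_Mac = 4.44847 yrs; D_mod = 3.98609 yrs; C = 20.59183.
Duration effect: -3.98609 × (-0.0175) = +0.069756
Convexity effect: 0.5 × 20.59183 × (-0.0175)² = +0.0031531
ΔP/P ≈ +0.069756 + 0.0031531 = +0.072910 = +7.2910%.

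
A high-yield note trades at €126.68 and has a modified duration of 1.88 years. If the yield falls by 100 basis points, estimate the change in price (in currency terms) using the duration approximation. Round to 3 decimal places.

+€2.382

Duration approximation: ΔP/P ≈ -D_mod · Δy = -1.88 × (-0.01) = +0.018800.
ΔP ≈ 126.68 × (+0.018800) = +2.381584.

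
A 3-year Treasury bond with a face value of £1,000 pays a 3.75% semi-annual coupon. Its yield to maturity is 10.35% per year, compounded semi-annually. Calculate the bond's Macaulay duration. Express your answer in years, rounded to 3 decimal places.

Periodic yield y = 0.05175. Discount each cash flow and weight by its period:
  t   CF        PV=CF/(1+0.05175)^t    t·PV
  1        18.75        17.8274        17.8274
  2        18.75        16.9503        33.9005
  3        18.75        16.1162        48.3487
  4        18.75        15.3233        61.2930
  5        18.75        14.5693        72.8465
  6     1,018.75       752.6490     4,515.8941
  Σ                    833.4355     4,750.1103
Price P = Σ PV = 833.4355.
Macaulay duration = Σ(t·PV) / P = 4,750.1103 / 833.4355 = 5.69943 half-year periods.
In years: 5.69943 / 2 = 2.84972 years.

2.850 years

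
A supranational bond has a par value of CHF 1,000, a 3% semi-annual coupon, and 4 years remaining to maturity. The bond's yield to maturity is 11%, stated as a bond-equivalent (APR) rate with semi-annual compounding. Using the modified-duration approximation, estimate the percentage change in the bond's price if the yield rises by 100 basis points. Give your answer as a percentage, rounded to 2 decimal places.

Periodic yield y = 0.055. Modified duration first:
  t   CF        PV=CF/(1+0.055)^t    t·PV
  1        15.00        14.2180        14.2180
  2        15.00        13.4768        26.9536
  3        15.00        12.7742        38.3226
  4        15.00        12.1083        48.4330
  5        15.00        11.4770        57.3851
  6        15.00        10.8787        65.2721
  7        15.00        10.3116        72.1809
  8     1,015.00       661.3729     5,290.9828
  Σ                    746.6174     5,613.7481
P = 746.6174; D_Mac = 7.51891 half-year periods = 3.75945 yrs; D_mod = 3.75945/(1+0.055) = 3.56346 yrs.
ΔP/P ≈ -D_mod · Δy = -3.56346 × (+0.01) = -0.035635 = -3.5635%.

-3.56%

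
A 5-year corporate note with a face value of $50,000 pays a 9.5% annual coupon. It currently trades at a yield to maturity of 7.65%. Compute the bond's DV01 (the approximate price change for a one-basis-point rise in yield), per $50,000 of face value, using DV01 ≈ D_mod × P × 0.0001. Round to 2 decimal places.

Periodic yield y = 0.0765.
  t   CF        PV=CF/(1+0.0765)^t    t·PV
  1     4,750.00     4,412.4477     4,412.4477
  2     4,750.00     4,098.8832     8,197.7664
  3     4,750.00     3,807.6017    11,422.8050
  4     4,750.00     3,537.0197    14,148.0786
  5    54,750.00    37,871.6261   189,358.1304
  Σ                 53,727.5783   227,539.2281
P = 53,727.5783; D_Mac = 4.23505 yrs; D_mod = 3.93410 yrs.
DV01 ≈ 3.93410 × 53,727.5783 × 0.0001 = 21.136946.

$21.14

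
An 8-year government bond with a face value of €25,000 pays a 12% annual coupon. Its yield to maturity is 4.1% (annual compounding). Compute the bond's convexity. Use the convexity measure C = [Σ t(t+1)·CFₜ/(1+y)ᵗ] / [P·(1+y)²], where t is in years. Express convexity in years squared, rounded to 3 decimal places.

45.041

With y = 0.041:
  t   CF        PV=CF/(1+0.041)^t    t·PV        t(t+1)·PV
  1     3,000.00     2,881.8444     2,881.8444       5,763.6888
  2     3,000.00     2,768.3423     5,536.6847      16,610.0541
  3     3,000.00     2,659.3106     7,977.9318      31,911.7273
  4     3,000.00     2,554.5731    10,218.2924      51,091.4622
  5     3,000.00     2,453.9607    12,269.8036      73,618.8217
  6     3,000.00     2,357.3110    14,143.8658      99,007.0608
  7     3,000.00     2,264.4678    15,851.2745     126,810.1964
  8    28,000.00    20,302.6251   162,421.0008   1,461,789.0074
  Σ                 38,242.4350   231,300.6982   1,866,602.0187
P = 38,242.4350.
Convexity = Σ t(t+1)·PV / [P·(1+y)²] = 1,866,602.0187 / (38,242.4350 × 1.083681) = 45.04066.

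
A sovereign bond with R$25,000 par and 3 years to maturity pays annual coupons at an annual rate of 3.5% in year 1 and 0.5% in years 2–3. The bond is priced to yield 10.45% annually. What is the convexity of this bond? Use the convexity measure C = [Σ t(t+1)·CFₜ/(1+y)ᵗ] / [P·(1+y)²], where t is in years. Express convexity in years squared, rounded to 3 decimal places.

9.479

With y = 0.1045:
  t   CF        PV=CF/(1+0.1045)^t    t·PV        t(t+1)·PV
  1       875.00       792.2137       792.2137       1,584.4273
  2       125.00       102.4657       204.9314         614.7943
  3    25,125.00    18,646.9974    55,940.9921     223,763.9686
  Σ                 19,541.6768    56,938.1372     225,963.1902
P = 19,541.6768.
Convexity = Σ t(t+1)·PV / [P·(1+y)²] = 225,963.1902 / (19,541.6768 × 1.219920) = 9.47861.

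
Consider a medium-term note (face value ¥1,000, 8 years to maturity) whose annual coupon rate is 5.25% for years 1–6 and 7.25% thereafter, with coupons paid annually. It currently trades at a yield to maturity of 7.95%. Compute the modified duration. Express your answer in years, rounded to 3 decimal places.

Periodic yield y = 0.0795. First find Macaulay duration:
  t   CF        PV=CF/(1+0.0795)^t    t·PV
  1        52.50        48.6336        48.6336
  2        52.50        45.0520        90.1040
  3        52.50        41.7341       125.2024
  4        52.50        38.6606       154.6424
  5        52.50        35.8134       179.0672
  6        52.50        33.1760       199.0557
  7        72.50        42.4404       297.0828
  8     1,072.50       581.5889     4,652.7114
  Σ                    867.0991     5,746.4996
P = 867.0991; Macaulay duration = 5,746.4996 / 867.0991 = 6.62727 years.
Modified duration = D_Mac / (1 + y) = 6.62727 / 1.0795 = 6.13920 years.

6.139 years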